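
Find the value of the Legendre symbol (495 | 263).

First reduce: 495 ≡ 232 (mod 263).
Pull out 2^3: since 263 ≡ 7 (mod 8), (2/263) = +1, so (2/263)^3 = +1.
Reciprocity: 29 ≡ 1 and 263 ≡ 3 (mod 4), so (29/263) = +(263/29).
Reduce top mod 29: now compute (2/29).
Pull out 2: since 29 ≡ 5 (mod 8), (2/29) = -1.
Reached (1/29) = 1. Collecting the sign flips along the way, the symbol is -1.

-1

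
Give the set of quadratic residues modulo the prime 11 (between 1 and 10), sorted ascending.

1,3,4,5,9

Square k = 1,…,5 (k and 11−k give the same square):
1²=1, 2²=4, 3²=9, 4²≡5, 5²≡3 (mod 11).
So the quadratic residues mod 11 are {1, 3, 4, 5, 9}.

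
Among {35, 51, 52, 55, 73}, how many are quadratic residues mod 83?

1

(35/83) = -1 → non-residue.
(51/83) = +1 → QR.
(52/83) = -1 → non-residue.
(55/83) = -1 → non-residue.
(73/83) = -1 → non-residue.
Total quadratic residues among the 5: 1.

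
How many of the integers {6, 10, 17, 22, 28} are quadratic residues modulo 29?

(6/29) = +1 → QR.
(10/29) = -1 → non-residue.
(17/29) = -1 → non-residue.
(22/29) = +1 → QR.
(28/29) = +1 → QR.
Total quadratic residues among the 5: 3.

3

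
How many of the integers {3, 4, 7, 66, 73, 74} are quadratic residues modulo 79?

(3/79) = -1 → non-residue.
(4/79) = +1 → QR.
(7/79) = -1 → non-residue.
(66/79) = -1 → non-residue.
(73/79) = +1 → QR.
(74/79) = -1 → non-residue.
Total quadratic residues among the 6: 2.

2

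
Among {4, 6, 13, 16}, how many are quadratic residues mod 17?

(4/17) = +1 → QR.
(6/17) = -1 → non-residue.
(13/17) = +1 → QR.
(16/17) = +1 → QR.
Total quadratic residues among the 4: 3.

3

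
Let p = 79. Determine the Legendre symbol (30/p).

Pull out 2: since 79 ≡ 7 (mod 8), (2/79) = +1.
Reciprocity: 15 ≡ 3 and 79 ≡ 3 (mod 4), so (15/79) = −(79/15).
Reduce top mod 15: now compute (4/15).
Pull out 2^2: since 15 ≡ 7 (mod 8), (2/15) = +1, so (2/15)^2 = +1.
Reached (1/15) = 1. Collecting the sign flips along the way, the symbol is -1.

-1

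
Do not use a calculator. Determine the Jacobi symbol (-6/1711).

First reduce: -6 ≡ 1705 (mod 1711).
Reciprocity: 1705 ≡ 1 and 1711 ≡ 3 (mod 4), so (1705/1711) = +(1711/1705).
Reduce top mod 1705: now compute (6/1705).
Pull out 2: since 1705 ≡ 1 (mod 8), (2/1705) = +1.
Reciprocity: 3 ≡ 3 and 1705 ≡ 1 (mod 4), so (3/1705) = +(1705/3).
Reduce top mod 3: now compute (1/3).
Reached (1/3) = 1. Collecting the sign flips along the way, the symbol is +1.

1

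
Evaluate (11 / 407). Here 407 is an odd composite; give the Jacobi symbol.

Reciprocity: 11 ≡ 3 and 407 ≡ 3 (mod 4), so (11/407) = −(407/11).
Reduce top mod 11: now compute (0/11).
Top reduces to 0: gcd > 1, so the symbol is 0.

0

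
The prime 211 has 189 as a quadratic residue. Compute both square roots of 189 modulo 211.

Since 211 ≡ 3 (mod 4), a square root of 189 is 189^((211+1)/4) = 189^53 mod 211.
Repeated squaring: 189^2≡62, 189^4≡46, 189^8≡6, 189^16≡36, 189^32≡30 (mod 211).
189^53 = 189^(32+16+4+1) ≡ 20 (mod 211).
Check: 20² = 400 ≡ 189 (mod 211). The two roots are 20 and 191.

20, 191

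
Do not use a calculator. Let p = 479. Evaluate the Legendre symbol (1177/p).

1

First reduce: 1177 ≡ 219 (mod 479).
Reciprocity: 219 ≡ 3 and 479 ≡ 3 (mod 4), so (219/479) = −(479/219).
Reduce top mod 219: now compute (41/219).
Reciprocity: 41 ≡ 1 and 219 ≡ 3 (mod 4), so (41/219) = +(219/41).
Reduce top mod 41: now compute (14/41).
Pull out 2: since 41 ≡ 1 (mod 8), (2/41) = +1.
Reciprocity: 7 ≡ 3 and 41 ≡ 1 (mod 4), so (7/41) = +(41/7).
Reduce top mod 7: now compute (6/7).
Pull out 2: since 7 ≡ 7 (mod 8), (2/7) = +1.
Reciprocity: 3 ≡ 3 and 7 ≡ 3 (mod 4), so (3/7) = −(7/3).
Reduce top mod 3: now compute (1/3).
Reached (1/3) = 1. Collecting the sign flips along the way, the symbol is +1.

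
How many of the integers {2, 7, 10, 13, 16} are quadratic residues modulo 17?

3

(2/17) = +1 → QR.
(7/17) = -1 → non-residue.
(10/17) = -1 → non-residue.
(13/17) = +1 → QR.
(16/17) = +1 → QR.
Total quadratic residues among the 5: 3.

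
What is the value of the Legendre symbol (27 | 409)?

1

Euler's criterion: (27/409) ≡ 27^204 (mod 409).
27^2 ≡ 320 (mod 409)
27^4 ≡ 150 (mod 409)
27^8 ≡ 5 (mod 409)
27^16 ≡ 25 (mod 409)
27^32 ≡ 216 (mod 409)
27^64 ≡ 30 (mod 409)
27^128 ≡ 82 (mod 409)
27^204 = 27^(128+64+8+4) ≡ 1 (mod 409).
Result is 1, so (27/409) = 1.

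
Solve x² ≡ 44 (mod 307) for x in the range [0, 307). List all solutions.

50, 257

Since 307 ≡ 3 (mod 4), a square root of 44 is 44^((307+1)/4) = 44^77 mod 307.
Repeated squaring: 44^2≡94, 44^4≡240, 44^8≡191, 44^16≡255, 44^32≡248, 44^64≡104 (mod 307).
44^77 = 44^(64+8+4+1) ≡ 257 (mod 307).
Check: 257² = 66049 ≡ 44 (mod 307). The two roots are 50 and 257.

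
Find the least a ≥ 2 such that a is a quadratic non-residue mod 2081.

3

(2/2081) = +1, so 2 is a residue.
(3/2081) = −1, so 3 is the smallest positive non-residue mod 2081.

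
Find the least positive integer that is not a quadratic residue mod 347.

2

(2/347) = −1, so 2 is the smallest positive non-residue mod 347.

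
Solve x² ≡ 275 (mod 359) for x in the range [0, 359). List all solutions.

135, 224

Since 359 ≡ 3 (mod 4), a square root of 275 is 275^((359+1)/4) = 275^90 mod 359.
Repeated squaring: 275^2≡235, 275^4≡298, 275^8≡131, 275^16≡288, 275^32≡15, 275^64≡225 (mod 359).
275^90 = 275^(64+16+8+2) ≡ 135 (mod 359).
Check: 135² = 18225 ≡ 275 (mod 359). The two roots are 135 and 224.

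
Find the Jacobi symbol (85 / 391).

Reciprocity: 85 ≡ 1 and 391 ≡ 3 (mod 4), so (85/391) = +(391/85).
Reduce top mod 85: now compute (51/85).
Reciprocity: 51 ≡ 3 and 85 ≡ 1 (mod 4), so (51/85) = +(85/51).
Reduce top mod 51: now compute (34/51).
Pull out 2: since 51 ≡ 3 (mod 8), (2/51) = -1.
Reciprocity: 17 ≡ 1 and 51 ≡ 3 (mod 4), so (17/51) = +(51/17).
Reduce top mod 17: now compute (0/17).
Top reduces to 0: gcd > 1, so the symbol is 0.

0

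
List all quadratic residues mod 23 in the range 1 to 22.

Square k = 1,…,11 (k and 23−k give the same square):
1²=1, 2²=4, 3²=9, 4²=16, 5²≡2, 6²≡13, 7²≡3, 8²≡18, 9²≡12, 10²≡8, 11²≡6 (mod 23).
So the quadratic residues mod 23 are {1, 2, 3, 4, 6, 8, 9, 12, 13, 16, 18}.

1 2 3 4 6 8 9 12 13 16 18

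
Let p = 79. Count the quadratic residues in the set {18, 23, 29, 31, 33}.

(18/79) = +1 → QR.
(23/79) = +1 → QR.
(29/79) = -1 → non-residue.
(31/79) = +1 → QR.
(33/79) = -1 → non-residue.
Total quadratic residues among the 5: 3.

3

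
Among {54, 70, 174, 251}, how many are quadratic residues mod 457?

2

(54/457) = +1 → QR.
(70/457) = -1 → non-residue.
(174/457) = +1 → QR.
(251/457) = -1 → non-residue.
Total quadratic residues among the 4: 2.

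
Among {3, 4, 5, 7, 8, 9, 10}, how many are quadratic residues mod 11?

4

(3/11) = +1 → QR.
(4/11) = +1 → QR.
(5/11) = +1 → QR.
(7/11) = -1 → non-residue.
(8/11) = -1 → non-residue.
(9/11) = +1 → QR.
(10/11) = -1 → non-residue.
Total quadratic residues among the 7: 4.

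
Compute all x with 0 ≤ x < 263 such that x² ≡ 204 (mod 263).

97, 166

Since 263 ≡ 3 (mod 4), a square root of 204 is 204^((263+1)/4) = 204^66 mod 263.
Repeated squaring: 204^2≡62, 204^4≡162, 204^8≡207, 204^16≡243, 204^32≡137, 204^64≡96 (mod 263).
204^66 = 204^(64+2) ≡ 166 (mod 263).
Check: 166² = 27556 ≡ 204 (mod 263). The two roots are 97 and 166.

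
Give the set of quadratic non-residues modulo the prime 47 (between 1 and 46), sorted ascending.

Square k = 1,…,23 (k and 47−k give the same square):
1²=1, 2²=4, 3²=9, 4²=16, 5²=25, 6²=36, 7²≡2, 8²≡17, 9²≡34, 10²≡6, 11²≡27, 12²≡3, 13²≡28, 14²≡8, 15²≡37, 16²≡21, 17²≡7, 18²≡42, 19²≡32, 20²≡24, 21²≡18, 22²≡14, 23²≡12 (mod 47).
The residues are {1, 2, 3, 4, 6, 7, 8, 9, 12, 14, 16, 17, 18, 21, 24, 25, 27, 28, 32, 34, 36, 37, 42}; the non-residues are the remaining 23 nonzero classes.

5 10 11 13 15 19 20 22 23 26 29 30 31 33 35 38 39 40 41 43 44 45 46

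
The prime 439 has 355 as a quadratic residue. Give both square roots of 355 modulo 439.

Since 439 ≡ 3 (mod 4), a square root of 355 is 355^((439+1)/4) = 355^110 mod 439.
Repeated squaring: 355^2≡32, 355^4≡146, 355^8≡244, 355^16≡271, 355^32≡128, 355^64≡141 (mod 439).
355^110 = 355^(64+32+8+4+2) ≡ 72 (mod 439).
Check: 72² = 5184 ≡ 355 (mod 439). The two roots are 72 and 367.

72, 367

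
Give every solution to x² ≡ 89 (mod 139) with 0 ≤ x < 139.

Since 139 ≡ 3 (mod 4), a square root of 89 is 89^((139+1)/4) = 89^35 mod 139.
Repeated squaring: 89^2≡137, 89^4≡4, 89^8≡16, 89^16≡117, 89^32≡67 (mod 139).
89^35 = 89^(32+2+1) ≡ 28 (mod 139).
Check: 28² = 784 ≡ 89 (mod 139). The two roots are 28 and 111.

28, 111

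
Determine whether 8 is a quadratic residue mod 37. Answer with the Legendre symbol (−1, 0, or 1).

-1

Pull out 2^3: since 37 ≡ 5 (mod 8), (2/37) = -1, so (2/37)^3 = -1.
Reached (1/37) = 1. Collecting the sign flips along the way, the symbol is -1.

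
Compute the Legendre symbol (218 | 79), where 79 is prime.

-1

First reduce: 218 ≡ 60 (mod 79).
Pull out 2^2: since 79 ≡ 7 (mod 8), (2/79) = +1, so (2/79)^2 = +1.
Reciprocity: 15 ≡ 3 and 79 ≡ 3 (mod 4), so (15/79) = −(79/15).
Reduce top mod 15: now compute (4/15).
Pull out 2^2: since 15 ≡ 7 (mod 8), (2/15) = +1, so (2/15)^2 = +1.
Reached (1/15) = 1. Collecting the sign flips along the way, the symbol is -1.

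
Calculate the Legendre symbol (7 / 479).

1

Euler's criterion: (7/479) ≡ 7^239 (mod 479).
7^2 ≡ 49 (mod 479)
7^4 ≡ 6 (mod 479)
7^8 ≡ 36 (mod 479)
7^16 ≡ 338 (mod 479)
7^32 ≡ 242 (mod 479)
7^64 ≡ 126 (mod 479)
7^128 ≡ 69 (mod 479)
7^239 = 7^(128+64+32+8+4+2+1) ≡ 1 (mod 479).
Result is 1, so (7/479) = 1.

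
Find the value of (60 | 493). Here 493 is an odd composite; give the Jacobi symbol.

-1

Pull out 2^2: since 493 ≡ 5 (mod 8), (2/493) = -1, so (2/493)^2 = +1.
Reciprocity: 15 ≡ 3 and 493 ≡ 1 (mod 4), so (15/493) = +(493/15).
Reduce top mod 15: now compute (13/15).
Reciprocity: 13 ≡ 1 and 15 ≡ 3 (mod 4), so (13/15) = +(15/13).
Reduce top mod 13: now compute (2/13).
Pull out 2: since 13 ≡ 5 (mod 8), (2/13) = -1.
Reached (1/13) = 1. Collecting the sign flips along the way, the symbol is -1.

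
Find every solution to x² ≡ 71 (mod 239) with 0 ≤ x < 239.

73, 166

Since 239 ≡ 3 (mod 4), a square root of 71 is 71^((239+1)/4) = 71^60 mod 239.
Repeated squaring: 71^2≡22, 71^4≡6, 71^8≡36, 71^16≡101, 71^32≡163 (mod 239).
71^60 = 71^(32+16+8+4) ≡ 166 (mod 239).
Check: 166² = 27556 ≡ 71 (mod 239). The two roots are 73 and 166.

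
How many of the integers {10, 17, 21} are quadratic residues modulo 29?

0

(10/29) = -1 → non-residue.
(17/29) = -1 → non-residue.
(21/29) = -1 → non-residue.
Total quadratic residues among the 3: 0.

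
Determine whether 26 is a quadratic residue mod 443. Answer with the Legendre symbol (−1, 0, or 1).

Pull out 2: since 443 ≡ 3 (mod 8), (2/443) = -1.
Reciprocity: 13 ≡ 1 and 443 ≡ 3 (mod 4), so (13/443) = +(443/13).
Reduce top mod 13: now compute (1/13).
Reached (1/13) = 1. Collecting the sign flips along the way, the symbol is -1.

-1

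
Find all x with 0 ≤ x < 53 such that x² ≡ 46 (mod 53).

24, 29

53 ≡ 1 (mod 4), so we find a root by search.
Trying successive values, 24² = 576 ≡ 46 (mod 53). The other root is 53 − 24 = 29.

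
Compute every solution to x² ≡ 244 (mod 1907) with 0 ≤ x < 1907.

630, 1277

Since 1907 ≡ 3 (mod 4), a square root of 244 is 244^((1907+1)/4) = 244^477 mod 1907.
Repeated squaring: 244^2≡419, 244^4≡117, 244^8≡340, 244^16≡1180, 244^32≡290, 244^64≡192, 244^128≡631, 244^256≡1505 (mod 1907).
244^477 = 244^(256+128+64+16+8+4+1) ≡ 630 (mod 1907).
Check: 630² = 396900 ≡ 244 (mod 1907). The two roots are 630 and 1277.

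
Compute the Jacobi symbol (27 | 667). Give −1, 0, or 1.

Reciprocity: 27 ≡ 3 and 667 ≡ 3 (mod 4), so (27/667) = −(667/27).
Reduce top mod 27: now compute (19/27).
Reciprocity: 19 ≡ 3 and 27 ≡ 3 (mod 4), so (19/27) = −(27/19).
Reduce top mod 19: now compute (8/19).
Pull out 2^3: since 19 ≡ 3 (mod 8), (2/19) = -1, so (2/19)^3 = -1.
Reached (1/19) = 1. Collecting the sign flips along the way, the symbol is -1.

-1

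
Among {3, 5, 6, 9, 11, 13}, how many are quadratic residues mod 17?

(3/17) = -1 → non-residue.
(5/17) = -1 → non-residue.
(6/17) = -1 → non-residue.
(9/17) = +1 → QR.
(11/17) = -1 → non-residue.
(13/17) = +1 → QR.
Total quadratic residues among the 6: 2.

2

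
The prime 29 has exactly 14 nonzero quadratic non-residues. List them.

2, 3, 8, 10, 11, 12, 14, 15, 17, 18, 19, 21, 26, 27

Square k = 1,…,14 (k and 29−k give the same square):
1²=1, 2²=4, 3²=9, 4²=16, 5²=25, 6²≡7, 7²≡20, 8²≡6, 9²≡23, 10²≡13, 11²≡5, 12²≡28, 13²≡24, 14²≡22 (mod 29).
The residues are {1, 4, 5, 6, 7, 9, 13, 16, 20, 22, 23, 24, 25, 28}; the non-residues are the remaining 14 nonzero classes.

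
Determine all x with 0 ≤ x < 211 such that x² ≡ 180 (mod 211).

32, 179

Since 211 ≡ 3 (mod 4), a square root of 180 is 180^((211+1)/4) = 180^53 mod 211.
Repeated squaring: 180^2≡117, 180^4≡185, 180^8≡43, 180^16≡161, 180^32≡179 (mod 211).
180^53 = 180^(32+16+4+1) ≡ 179 (mod 211).
Check: 179² = 32041 ≡ 180 (mod 211). The two roots are 32 and 179.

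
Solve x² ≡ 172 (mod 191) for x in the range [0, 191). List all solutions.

Since 191 ≡ 3 (mod 4), a square root of 172 is 172^((191+1)/4) = 172^48 mod 191.
Repeated squaring: 172^2≡170, 172^4≡59, 172^8≡43, 172^16≡130, 172^32≡92 (mod 191).
172^48 = 172^(32+16) ≡ 118 (mod 191).
Check: 118² = 13924 ≡ 172 (mod 191). The two roots are 73 and 118.

73, 118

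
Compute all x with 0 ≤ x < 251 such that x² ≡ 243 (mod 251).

Since 251 ≡ 3 (mod 4), a square root of 243 is 243^((251+1)/4) = 243^63 mod 251.
Repeated squaring: 243^2≡64, 243^4≡80, 243^8≡125, 243^16≡63, 243^32≡204 (mod 251).
243^63 = 243^(32+16+8+4+2+1) ≡ 69 (mod 251).
Check: 69² = 4761 ≡ 243 (mod 251). The two roots are 69 and 182.

69, 182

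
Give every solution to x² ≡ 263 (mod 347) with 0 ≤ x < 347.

Since 347 ≡ 3 (mod 4), a square root of 263 is 263^((347+1)/4) = 263^87 mod 347.
Repeated squaring: 263^2≡116, 263^4≡270, 263^8≡30, 263^16≡206, 263^32≡102, 263^64≡341 (mod 347).
263^87 = 263^(64+16+4+2+1) ≡ 144 (mod 347).
Check: 144² = 20736 ≡ 263 (mod 347). The two roots are 144 and 203.

144, 203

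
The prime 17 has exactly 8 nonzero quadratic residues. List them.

Square k = 1,…,8 (k and 17−k give the same square):
1²=1, 2²=4, 3²=9, 4²=16, 5²≡8, 6²≡2, 7²≡15, 8²≡13 (mod 17).
So the quadratic residues mod 17 are {1, 2, 4, 8, 9, 13, 15, 16}.

1, 2, 4, 8, 9, 13, 15, 16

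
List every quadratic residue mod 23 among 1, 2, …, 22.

Square k = 1,…,11 (k and 23−k give the same square):
1²=1, 2²=4, 3²=9, 4²=16, 5²≡2, 6²≡13, 7²≡3, 8²≡18, 9²≡12, 10²≡8, 11²≡6 (mod 23).
So the quadratic residues mod 23 are {1, 2, 3, 4, 6, 8, 9, 12, 13, 16, 18}.

1, 2, 3, 4, 6, 8, 9, 12, 13, 16, 18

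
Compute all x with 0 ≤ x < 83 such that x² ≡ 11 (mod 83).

Since 83 ≡ 3 (mod 4), a square root of 11 is 11^((83+1)/4) = 11^21 mod 83.
Repeated squaring: 11^2≡38, 11^4≡33, 11^8≡10, 11^16≡17 (mod 83).
11^21 = 11^(16+4+1) ≡ 29 (mod 83).
Check: 29² = 841 ≡ 11 (mod 83). The two roots are 29 and 54.

29, 54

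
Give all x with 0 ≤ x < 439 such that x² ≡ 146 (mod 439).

Since 439 ≡ 3 (mod 4), a square root of 146 is 146^((439+1)/4) = 146^110 mod 439.
Repeated squaring: 146^2≡244, 146^4≡271, 146^8≡128, 146^16≡141, 146^32≡126, 146^64≡72 (mod 439).
146^110 = 146^(64+32+8+4+2) ≡ 32 (mod 439).
Check: 32² = 1024 ≡ 146 (mod 439). The two roots are 32 and 407.

32, 407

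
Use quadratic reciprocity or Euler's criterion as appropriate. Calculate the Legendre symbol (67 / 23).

-1

First reduce: 67 ≡ 21 (mod 23).
Reciprocity: 21 ≡ 1 and 23 ≡ 3 (mod 4), so (21/23) = +(23/21).
Reduce top mod 21: now compute (2/21).
Pull out 2: since 21 ≡ 5 (mod 8), (2/21) = -1.
Reached (1/21) = 1. Collecting the sign flips along the way, the symbol is -1.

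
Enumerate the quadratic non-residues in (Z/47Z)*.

5, 10, 11, 13, 15, 19, 20, 22, 23, 26, 29, 30, 31, 33, 35, 38, 39, 40, 41, 43, 44, 45, 46

Square k = 1,…,23 (k and 47−k give the same square):
1²=1, 2²=4, 3²=9, 4²=16, 5²=25, 6²=36, 7²≡2, 8²≡17, 9²≡34, 10²≡6, 11²≡27, 12²≡3, 13²≡28, 14²≡8, 15²≡37, 16²≡21, 17²≡7, 18²≡42, 19²≡32, 20²≡24, 21²≡18, 22²≡14, 23²≡12 (mod 47).
The residues are {1, 2, 3, 4, 6, 7, 8, 9, 12, 14, 16, 17, 18, 21, 24, 25, 27, 28, 32, 34, 36, 37, 42}; the non-residues are the remaining 23 nonzero classes.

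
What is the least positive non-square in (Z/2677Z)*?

2

(2/2677) = −1, so 2 is the smallest positive non-residue mod 2677.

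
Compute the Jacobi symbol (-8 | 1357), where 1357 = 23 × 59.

-1

First reduce: -8 ≡ 1349 (mod 1357).
Reciprocity: 1349 ≡ 1 and 1357 ≡ 1 (mod 4), so (1349/1357) = +(1357/1349).
Reduce top mod 1349: now compute (8/1349).
Pull out 2^3: since 1349 ≡ 5 (mod 8), (2/1349) = -1, so (2/1349)^3 = -1.
Reached (1/1349) = 1. Collecting the sign flips along the way, the symbol is -1.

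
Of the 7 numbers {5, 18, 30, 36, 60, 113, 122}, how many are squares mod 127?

(5/127) = -1 → non-residue.
(18/127) = +1 → QR.
(30/127) = +1 → QR.
(36/127) = +1 → QR.
(60/127) = +1 → QR.
(113/127) = +1 → QR.
(122/127) = +1 → QR.
Total quadratic residues among the 7: 6.

6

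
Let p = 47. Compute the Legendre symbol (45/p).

Reciprocity: 45 ≡ 1 and 47 ≡ 3 (mod 4), so (45/47) = +(47/45).
Reduce top mod 45: now compute (2/45).
Pull out 2: since 45 ≡ 5 (mod 8), (2/45) = -1.
Reached (1/45) = 1. Collecting the sign flips along the way, the symbol is -1.

-1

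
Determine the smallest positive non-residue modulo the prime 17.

3

(2/17) = +1, so 2 is a residue.
(3/17) = −1, so 3 is the smallest positive non-residue mod 17.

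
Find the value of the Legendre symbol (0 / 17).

0

Top reduces to 0: gcd > 1, so the symbol is 0.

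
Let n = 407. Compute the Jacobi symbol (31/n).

-1

Reciprocity: 31 ≡ 3 and 407 ≡ 3 (mod 4), so (31/407) = −(407/31).
Reduce top mod 31: now compute (4/31).
Pull out 2^2: since 31 ≡ 7 (mod 8), (2/31) = +1, so (2/31)^2 = +1.
Reached (1/31) = 1. Collecting the sign flips along the way, the symbol is -1.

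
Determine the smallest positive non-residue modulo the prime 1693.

(2/1693) = −1, so 2 is the smallest positive non-residue mod 1693.

2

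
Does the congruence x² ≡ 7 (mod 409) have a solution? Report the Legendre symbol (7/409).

Euler's criterion: (7/409) ≡ 7^204 (mod 409).
7^2 ≡ 49 (mod 409)
7^4 ≡ 356 (mod 409)
7^8 ≡ 355 (mod 409)
7^16 ≡ 53 (mod 409)
7^32 ≡ 355 (mod 409)
7^64 ≡ 53 (mod 409)
7^128 ≡ 355 (mod 409)
7^204 = 7^(128+64+8+4) ≡ 408 (mod 409).
Result is 408 ≡ −1, so (7/409) = −1.

-1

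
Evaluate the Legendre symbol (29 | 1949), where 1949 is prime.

1

Reciprocity: 29 ≡ 1 and 1949 ≡ 1 (mod 4), so (29/1949) = +(1949/29).
Reduce top mod 29: now compute (6/29).
Pull out 2: since 29 ≡ 5 (mod 8), (2/29) = -1.
Reciprocity: 3 ≡ 3 and 29 ≡ 1 (mod 4), so (3/29) = +(29/3).
Reduce top mod 3: now compute (2/3).
Pull out 2: since 3 ≡ 3 (mod 8), (2/3) = -1.
Reached (1/3) = 1. Collecting the sign flips along the way, the symbol is +1.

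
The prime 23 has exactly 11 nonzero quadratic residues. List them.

1 2 3 4 6 8 9 12 13 16 18

Square k = 1,…,11 (k and 23−k give the same square):
1²=1, 2²=4, 3²=9, 4²=16, 5²≡2, 6²≡13, 7²≡3, 8²≡18, 9²≡12, 10²≡8, 11²≡6 (mod 23).
So the quadratic residues mod 23 are {1, 2, 3, 4, 6, 8, 9, 12, 13, 16, 18}.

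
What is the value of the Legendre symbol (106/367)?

Euler's criterion: (106/367) ≡ 106^183 (mod 367).
106^2 ≡ 226 (mod 367)
106^4 ≡ 63 (mod 367)
106^8 ≡ 299 (mod 367)
106^16 ≡ 220 (mod 367)
106^32 ≡ 323 (mod 367)
106^64 ≡ 101 (mod 367)
106^128 ≡ 292 (mod 367)
106^183 = 106^(128+32+16+4+2+1) ≡ 1 (mod 367).
Result is 1, so (106/367) = 1.

1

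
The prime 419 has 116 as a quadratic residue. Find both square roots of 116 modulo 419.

148, 271

Since 419 ≡ 3 (mod 4), a square root of 116 is 116^((419+1)/4) = 116^105 mod 419.
Repeated squaring: 116^2≡48, 116^4≡209, 116^8≡105, 116^16≡131, 116^32≡401, 116^64≡324 (mod 419).
116^105 = 116^(64+32+8+1) ≡ 148 (mod 419).
Check: 148² = 21904 ≡ 116 (mod 419). The two roots are 148 and 271.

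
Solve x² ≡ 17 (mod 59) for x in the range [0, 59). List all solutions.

28, 31

Since 59 ≡ 3 (mod 4), a square root of 17 is 17^((59+1)/4) = 17^15 mod 59.
Repeated squaring: 17^2≡53, 17^4≡36, 17^8≡57 (mod 59).
17^15 = 17^(8+4+2+1) ≡ 28 (mod 59).
Check: 28² = 784 ≡ 17 (mod 59). The two roots are 28 and 31.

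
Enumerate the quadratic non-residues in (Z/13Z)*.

2 5 6 7 8 11

Square k = 1,…,6 (k and 13−k give the same square):
1²=1, 2²=4, 3²=9, 4²≡3, 5²≡12, 6²≡10 (mod 13).
The residues are {1, 3, 4, 9, 10, 12}; the non-residues are the remaining 6 nonzero classes.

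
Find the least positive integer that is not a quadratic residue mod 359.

7

(2/359) = +1, so 2 is a residue.
(3/359) = +1, so 3 is a residue.
(4/359) = +1, so 4 is a residue.
(5/359) = +1, so 5 is a residue.
(6/359) = +1, so 6 is a residue.
(7/359) = −1, so 7 is the smallest positive non-residue mod 359.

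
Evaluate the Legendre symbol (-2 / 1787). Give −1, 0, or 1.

1

First reduce: -2 ≡ 1785 (mod 1787).
Reciprocity: 1785 ≡ 1 and 1787 ≡ 3 (mod 4), so (1785/1787) = +(1787/1785).
Reduce top mod 1785: now compute (2/1785).
Pull out 2: since 1785 ≡ 1 (mod 8), (2/1785) = +1.
Reached (1/1785) = 1. Collecting the sign flips along the way, the symbol is +1.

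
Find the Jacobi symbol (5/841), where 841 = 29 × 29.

1

Reciprocity: 5 ≡ 1 and 841 ≡ 1 (mod 4), so (5/841) = +(841/5).
Reduce top mod 5: now compute (1/5).
Reached (1/5) = 1. Collecting the sign flips along the way, the symbol is +1.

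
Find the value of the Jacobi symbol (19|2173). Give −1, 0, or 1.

Reciprocity: 19 ≡ 3 and 2173 ≡ 1 (mod 4), so (19/2173) = +(2173/19).
Reduce top mod 19: now compute (7/19).
Reciprocity: 7 ≡ 3 and 19 ≡ 3 (mod 4), so (7/19) = −(19/7).
Reduce top mod 7: now compute (5/7).
Reciprocity: 5 ≡ 1 and 7 ≡ 3 (mod 4), so (5/7) = +(7/5).
Reduce top mod 5: now compute (2/5).
Pull out 2: since 5 ≡ 5 (mod 8), (2/5) = -1.
Reached (1/5) = 1. Collecting the sign flips along the way, the symbol is +1.

1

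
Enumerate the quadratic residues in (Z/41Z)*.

1 2 4 5 8 9 10 16 18 20 21 23 25 31 32 33 36 37 39 40

Square k = 1,…,20 (k and 41−k give the same square):
1²=1, 2²=4, 3²=9, 4²=16, 5²=25, 6²=36, 7²≡8, 8²≡23, 9²≡40, 10²≡18, 11²≡39, 12²≡21, 13²≡5, 14²≡32, 15²≡20, 16²≡10, 17²≡2, 18²≡37, 19²≡33, 20²≡31 (mod 41).
So the quadratic residues mod 41 are {1, 2, 4, 5, 8, 9, 10, 16, 18, 20, 21, 23, 25, 31, 32, 33, 36, 37, 39, 40}.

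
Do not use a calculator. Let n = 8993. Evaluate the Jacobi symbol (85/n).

0

Reciprocity: 85 ≡ 1 and 8993 ≡ 1 (mod 4), so (85/8993) = +(8993/85).
Reduce top mod 85: now compute (68/85).
Pull out 2^2: since 85 ≡ 5 (mod 8), (2/85) = -1, so (2/85)^2 = +1.
Reciprocity: 17 ≡ 1 and 85 ≡ 1 (mod 4), so (17/85) = +(85/17).
Reduce top mod 17: now compute (0/17).
Top reduces to 0: gcd > 1, so the symbol is 0.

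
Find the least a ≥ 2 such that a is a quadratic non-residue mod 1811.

2

(2/1811) = −1, so 2 is the smallest positive non-residue mod 1811.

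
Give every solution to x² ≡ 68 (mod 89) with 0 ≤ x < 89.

89 ≡ 1 (mod 4), so we find a root by search.
Trying successive values, 35² = 1225 ≡ 68 (mod 89). The other root is 89 − 35 = 54.

35, 54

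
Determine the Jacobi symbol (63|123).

Reciprocity: 63 ≡ 3 and 123 ≡ 3 (mod 4), so (63/123) = −(123/63).
Reduce top mod 63: now compute (60/63).
Pull out 2^2: since 63 ≡ 7 (mod 8), (2/63) = +1, so (2/63)^2 = +1.
Reciprocity: 15 ≡ 3 and 63 ≡ 3 (mod 4), so (15/63) = −(63/15).
Reduce top mod 15: now compute (3/15).
Reciprocity: 3 ≡ 3 and 15 ≡ 3 (mod 4), so (3/15) = −(15/3).
Reduce top mod 3: now compute (0/3).
Top reduces to 0: gcd > 1, so the symbol is 0.

0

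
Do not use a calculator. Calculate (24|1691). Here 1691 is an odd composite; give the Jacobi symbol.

Pull out 2^3: since 1691 ≡ 3 (mod 8), (2/1691) = -1, so (2/1691)^3 = -1.
Reciprocity: 3 ≡ 3 and 1691 ≡ 3 (mod 4), so (3/1691) = −(1691/3).
Reduce top mod 3: now compute (2/3).
Pull out 2: since 3 ≡ 3 (mod 8), (2/3) = -1.
Reached (1/3) = 1. Collecting the sign flips along the way, the symbol is -1.

-1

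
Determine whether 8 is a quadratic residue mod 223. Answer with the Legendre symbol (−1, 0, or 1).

Pull out 2^3: since 223 ≡ 7 (mod 8), (2/223) = +1, so (2/223)^3 = +1.
Reached (1/223) = 1. Collecting the sign flips along the way, the symbol is +1.

1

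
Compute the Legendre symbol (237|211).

Euler's criterion: (237/211) ≡ 26^105 (mod 211).
26^2 ≡ 43 (mod 211)
26^4 ≡ 161 (mod 211)
26^8 ≡ 179 (mod 211)
26^16 ≡ 180 (mod 211)
26^32 ≡ 117 (mod 211)
26^64 ≡ 185 (mod 211)
26^105 = 26^(64+32+8+1) ≡ 210 (mod 211).
Result is 210 ≡ −1, so (237/211) = −1.

-1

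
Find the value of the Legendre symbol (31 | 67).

-1

Reciprocity: 31 ≡ 3 and 67 ≡ 3 (mod 4), so (31/67) = −(67/31).
Reduce top mod 31: now compute (5/31).
Reciprocity: 5 ≡ 1 and 31 ≡ 3 (mod 4), so (5/31) = +(31/5).
Reduce top mod 5: now compute (1/5).
Reached (1/5) = 1. Collecting the sign flips along the way, the symbol is -1.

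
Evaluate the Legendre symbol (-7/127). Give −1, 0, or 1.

Euler's criterion: (-7/127) ≡ 120^63 (mod 127).
120^2 ≡ 49 (mod 127)
120^4 ≡ 115 (mod 127)
120^8 ≡ 17 (mod 127)
120^16 ≡ 35 (mod 127)
120^32 ≡ 82 (mod 127)
120^63 = 120^(32+16+8+4+2+1) ≡ 1 (mod 127).
Result is 1, so (-7/127) = 1.

1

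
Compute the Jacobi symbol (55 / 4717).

-1

Reciprocity: 55 ≡ 3 and 4717 ≡ 1 (mod 4), so (55/4717) = +(4717/55).
Reduce top mod 55: now compute (42/55).
Pull out 2: since 55 ≡ 7 (mod 8), (2/55) = +1.
Reciprocity: 21 ≡ 1 and 55 ≡ 3 (mod 4), so (21/55) = +(55/21).
Reduce top mod 21: now compute (13/21).
Reciprocity: 13 ≡ 1 and 21 ≡ 1 (mod 4), so (13/21) = +(21/13).
Reduce top mod 13: now compute (8/13).
Pull out 2^3: since 13 ≡ 5 (mod 8), (2/13) = -1, so (2/13)^3 = -1.
Reached (1/13) = 1. Collecting the sign flips along the way, the symbol is -1.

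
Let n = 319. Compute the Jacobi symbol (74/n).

-1

Pull out 2: since 319 ≡ 7 (mod 8), (2/319) = +1.
Reciprocity: 37 ≡ 1 and 319 ≡ 3 (mod 4), so (37/319) = +(319/37).
Reduce top mod 37: now compute (23/37).
Reciprocity: 23 ≡ 3 and 37 ≡ 1 (mod 4), so (23/37) = +(37/23).
Reduce top mod 23: now compute (14/23).
Pull out 2: since 23 ≡ 7 (mod 8), (2/23) = +1.
Reciprocity: 7 ≡ 3 and 23 ≡ 3 (mod 4), so (7/23) = −(23/7).
Reduce top mod 7: now compute (2/7).
Pull out 2: since 7 ≡ 7 (mod 8), (2/7) = +1.
Reached (1/7) = 1. Collecting the sign flips along the way, the symbol is -1.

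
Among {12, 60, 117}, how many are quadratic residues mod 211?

1

(12/211) = -1 → non-residue.
(60/211) = -1 → non-residue.
(117/211) = +1 → QR.
Total quadratic residues among the 3: 1.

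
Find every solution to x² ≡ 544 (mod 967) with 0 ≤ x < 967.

Since 967 ≡ 3 (mod 4), a square root of 544 is 544^((967+1)/4) = 544^242 mod 967.
Repeated squaring: 544^2≡34, 544^4≡189, 544^8≡909, 544^16≡463, 544^32≡662, 544^64≡193, 544^128≡503 (mod 967).
544^242 = 544^(128+64+32+16+2) ≡ 242 (mod 967).
Check: 242² = 58564 ≡ 544 (mod 967). The two roots are 242 and 725.

242, 725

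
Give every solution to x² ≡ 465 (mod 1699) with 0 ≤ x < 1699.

Since 1699 ≡ 3 (mod 4), a square root of 465 is 465^((1699+1)/4) = 465^425 mod 1699.
Repeated squaring: 465^2≡452, 465^4≡424, 465^8≡1381, 465^16≡883, 465^32≡1547, 465^64≡1017, 465^128≡1297, 465^256≡199 (mod 1699).
465^425 = 465^(256+128+32+8+1) ≡ 980 (mod 1699).
Check: 980² = 960400 ≡ 465 (mod 1699). The two roots are 719 and 980.

719, 980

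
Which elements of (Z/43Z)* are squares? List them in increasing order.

Square k = 1,…,21 (k and 43−k give the same square):
1²=1, 2²=4, 3²=9, 4²=16, 5²=25, 6²=36, 7²≡6, 8²≡21, 9²≡38, 10²≡14, 11²≡35, 12²≡15, 13²≡40, 14²≡24, 15²≡10, 16²≡41, 17²≡31, 18²≡23, 19²≡17, 20²≡13, 21²≡11 (mod 43).
So the quadratic residues mod 43 are {1, 4, 6, 9, 10, 11, 13, 14, 15, 16, 17, 21, 23, 24, 25, 31, 35, 36, 38, 40, 41}.

1 4 6 9 10 11 13 14 15 16 17 21 23 24 25 31 35 36 38 40 41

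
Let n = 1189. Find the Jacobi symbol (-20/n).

1

First reduce: -20 ≡ 1169 (mod 1189).
Reciprocity: 1169 ≡ 1 and 1189 ≡ 1 (mod 4), so (1169/1189) = +(1189/1169).
Reduce top mod 1169: now compute (20/1169).
Pull out 2^2: since 1169 ≡ 1 (mod 8), (2/1169) = +1, so (2/1169)^2 = +1.
Reciprocity: 5 ≡ 1 and 1169 ≡ 1 (mod 4), so (5/1169) = +(1169/5).
Reduce top mod 5: now compute (4/5).
Pull out 2^2: since 5 ≡ 5 (mod 8), (2/5) = -1, so (2/5)^2 = +1.
Reached (1/5) = 1. Collecting the sign flips along the way, the symbol is +1.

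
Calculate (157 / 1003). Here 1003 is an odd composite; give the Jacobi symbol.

-1

Reciprocity: 157 ≡ 1 and 1003 ≡ 3 (mod 4), so (157/1003) = +(1003/157).
Reduce top mod 157: now compute (61/157).
Reciprocity: 61 ≡ 1 and 157 ≡ 1 (mod 4), so (61/157) = +(157/61).
Reduce top mod 61: now compute (35/61).
Reciprocity: 35 ≡ 3 and 61 ≡ 1 (mod 4), so (35/61) = +(61/35).
Reduce top mod 35: now compute (26/35).
Pull out 2: since 35 ≡ 3 (mod 8), (2/35) = -1.
Reciprocity: 13 ≡ 1 and 35 ≡ 3 (mod 4), so (13/35) = +(35/13).
Reduce top mod 13: now compute (9/13).
Reciprocity: 9 ≡ 1 and 13 ≡ 1 (mod 4), so (9/13) = +(13/9).
Reduce top mod 9: now compute (4/9).
Pull out 2^2: since 9 ≡ 1 (mod 8), (2/9) = +1, so (2/9)^2 = +1.
Reached (1/9) = 1. Collecting the sign flips along the way, the symbol is -1.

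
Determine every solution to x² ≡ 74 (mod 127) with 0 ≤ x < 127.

Since 127 ≡ 3 (mod 4), a square root of 74 is 74^((127+1)/4) = 74^32 mod 127.
Repeated squaring: 74^2≡15, 74^4≡98, 74^8≡79, 74^16≡18, 74^32≡70 (mod 127).
74^32 = 74^(32) ≡ 70 (mod 127).
Check: 70² = 4900 ≡ 74 (mod 127). The two roots are 57 and 70.

57, 70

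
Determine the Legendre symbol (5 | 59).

1

Euler's criterion: (5/59) ≡ 5^29 (mod 59).
5^2 ≡ 25 (mod 59)
5^4 ≡ 35 (mod 59)
5^8 ≡ 45 (mod 59)
5^16 ≡ 19 (mod 59)
5^29 = 5^(16+8+4+1) ≡ 1 (mod 59).
Result is 1, so (5/59) = 1.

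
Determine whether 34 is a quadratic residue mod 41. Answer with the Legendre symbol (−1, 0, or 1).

Pull out 2: since 41 ≡ 1 (mod 8), (2/41) = +1.
Reciprocity: 17 ≡ 1 and 41 ≡ 1 (mod 4), so (17/41) = +(41/17).
Reduce top mod 17: now compute (7/17).
Reciprocity: 7 ≡ 3 and 17 ≡ 1 (mod 4), so (7/17) = +(17/7).
Reduce top mod 7: now compute (3/7).
Reciprocity: 3 ≡ 3 and 7 ≡ 3 (mod 4), so (3/7) = −(7/3).
Reduce top mod 3: now compute (1/3).
Reached (1/3) = 1. Collecting the sign flips along the way, the symbol is -1.

-1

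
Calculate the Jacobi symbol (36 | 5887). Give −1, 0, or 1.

Pull out 2^2: since 5887 ≡ 7 (mod 8), (2/5887) = +1, so (2/5887)^2 = +1.
Reciprocity: 9 ≡ 1 and 5887 ≡ 3 (mod 4), so (9/5887) = +(5887/9).
Reduce top mod 9: now compute (1/9).
Reached (1/9) = 1. Collecting the sign flips along the way, the symbol is +1.

1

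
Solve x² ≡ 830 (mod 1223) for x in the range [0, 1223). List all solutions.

Since 1223 ≡ 3 (mod 4), a square root of 830 is 830^((1223+1)/4) = 830^306 mod 1223.
Repeated squaring: 830^2≡351, 830^4≡901, 830^8≡952, 830^16≡61, 830^32≡52, 830^64≡258, 830^128≡522, 830^256≡978 (mod 1223).
830^306 = 830^(256+32+16+2) ≡ 557 (mod 1223).
Check: 557² = 310249 ≡ 830 (mod 1223). The two roots are 557 and 666.

557, 666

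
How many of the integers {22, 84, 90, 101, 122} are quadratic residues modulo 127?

(22/127) = +1 → QR.
(84/127) = +1 → QR.
(90/127) = -1 → non-residue.
(101/127) = -1 → non-residue.
(122/127) = +1 → QR.
Total quadratic residues among the 5: 3.

3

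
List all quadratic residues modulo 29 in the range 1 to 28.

1,4,5,6,7,9,13,16,20,22,23,24,25,28

Square k = 1,…,14 (k and 29−k give the same square):
1²=1, 2²=4, 3²=9, 4²=16, 5²=25, 6²≡7, 7²≡20, 8²≡6, 9²≡23, 10²≡13, 11²≡5, 12²≡28, 13²≡24, 14²≡22 (mod 29).
So the quadratic residues mod 29 are {1, 4, 5, 6, 7, 9, 13, 16, 20, 22, 23, 24, 25, 28}.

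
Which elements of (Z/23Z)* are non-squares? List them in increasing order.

5, 7, 10, 11, 14, 15, 17, 19, 20, 21, 22

Square k = 1,…,11 (k and 23−k give the same square):
1²=1, 2²=4, 3²=9, 4²=16, 5²≡2, 6²≡13, 7²≡3, 8²≡18, 9²≡12, 10²≡8, 11²≡6 (mod 23).
The residues are {1, 2, 3, 4, 6, 8, 9, 12, 13, 16, 18}; the non-residues are the remaining 11 nonzero classes.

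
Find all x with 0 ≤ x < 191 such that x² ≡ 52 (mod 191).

25, 166

Since 191 ≡ 3 (mod 4), a square root of 52 is 52^((191+1)/4) = 52^48 mod 191.
Repeated squaring: 52^2≡30, 52^4≡136, 52^8≡160, 52^16≡6, 52^32≡36 (mod 191).
52^48 = 52^(32+16) ≡ 25 (mod 191).
Check: 25² = 625 ≡ 52 (mod 191). The two roots are 25 and 166.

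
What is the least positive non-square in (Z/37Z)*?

(2/37) = −1, so 2 is the smallest positive non-residue mod 37.

2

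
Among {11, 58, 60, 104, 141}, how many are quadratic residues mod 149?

1

(11/149) = -1 → non-residue.
(58/149) = -1 → non-residue.
(60/149) = -1 → non-residue.
(104/149) = +1 → QR.
(141/149) = -1 → non-residue.
Total quadratic residues among the 5: 1.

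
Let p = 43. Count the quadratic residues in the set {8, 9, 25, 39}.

2

(8/43) = -1 → non-residue.
(9/43) = +1 → QR.
(25/43) = +1 → QR.
(39/43) = -1 → non-residue.
Total quadratic residues among the 4: 2.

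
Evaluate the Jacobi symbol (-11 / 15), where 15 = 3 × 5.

1

First reduce: -11 ≡ 4 (mod 15).
Pull out 2^2: since 15 ≡ 7 (mod 8), (2/15) = +1, so (2/15)^2 = +1.
Reached (1/15) = 1. Collecting the sign flips along the way, the symbol is +1.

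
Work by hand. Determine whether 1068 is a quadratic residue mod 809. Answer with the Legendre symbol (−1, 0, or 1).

First reduce: 1068 ≡ 259 (mod 809).
Reciprocity: 259 ≡ 3 and 809 ≡ 1 (mod 4), so (259/809) = +(809/259).
Reduce top mod 259: now compute (32/259).
Pull out 2^5: since 259 ≡ 3 (mod 8), (2/259) = -1, so (2/259)^5 = -1.
Reached (1/259) = 1. Collecting the sign flips along the way, the symbol is -1.

-1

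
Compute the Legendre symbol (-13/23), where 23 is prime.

First reduce: -13 ≡ 10 (mod 23).
Pull out 2: since 23 ≡ 7 (mod 8), (2/23) = +1.
Reciprocity: 5 ≡ 1 and 23 ≡ 3 (mod 4), so (5/23) = +(23/5).
Reduce top mod 5: now compute (3/5).
Reciprocity: 3 ≡ 3 and 5 ≡ 1 (mod 4), so (3/5) = +(5/3).
Reduce top mod 3: now compute (2/3).
Pull out 2: since 3 ≡ 3 (mod 8), (2/3) = -1.
Reached (1/3) = 1. Collecting the sign flips along the way, the symbol is -1.

-1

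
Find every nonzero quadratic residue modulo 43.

Square k = 1,…,21 (k and 43−k give the same square):
1²=1, 2²=4, 3²=9, 4²=16, 5²=25, 6²=36, 7²≡6, 8²≡21, 9²≡38, 10²≡14, 11²≡35, 12²≡15, 13²≡40, 14²≡24, 15²≡10, 16²≡41, 17²≡31, 18²≡23, 19²≡17, 20²≡13, 21²≡11 (mod 43).
So the quadratic residues mod 43 are {1, 4, 6, 9, 10, 11, 13, 14, 15, 16, 17, 21, 23, 24, 25, 31, 35, 36, 38, 40, 41}.

1,4,6,9,10,11,13,14,15,16,17,21,23,24,25,31,35,36,38,40,41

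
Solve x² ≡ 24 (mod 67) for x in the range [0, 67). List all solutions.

Since 67 ≡ 3 (mod 4), a square root of 24 is 24^((67+1)/4) = 24^17 mod 67.
Repeated squaring: 24^2≡40, 24^4≡59, 24^8≡64, 24^16≡9 (mod 67).
24^17 = 24^(16+1) ≡ 15 (mod 67).
Check: 15² = 225 ≡ 24 (mod 67). The two roots are 15 and 52.

15, 52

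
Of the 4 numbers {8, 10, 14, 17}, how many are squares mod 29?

(8/29) = -1 → non-residue.
(10/29) = -1 → non-residue.
(14/29) = -1 → non-residue.
(17/29) = -1 → non-residue.
Total quadratic residues among the 4: 0.

0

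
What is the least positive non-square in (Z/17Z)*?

3

(2/17) = +1, so 2 is a residue.
(3/17) = −1, so 3 is the smallest positive non-residue mod 17.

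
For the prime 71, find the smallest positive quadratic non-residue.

(2/71) = +1, so 2 is a residue.
(3/71) = +1, so 3 is a residue.
(4/71) = +1, so 4 is a residue.
(5/71) = +1, so 5 is a residue.
(6/71) = +1, so 6 is a residue.
(7/71) = −1, so 7 is the smallest positive non-residue mod 71.

7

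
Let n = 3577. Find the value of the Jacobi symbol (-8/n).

First reduce: -8 ≡ 3569 (mod 3577).
Reciprocity: 3569 ≡ 1 and 3577 ≡ 1 (mod 4), so (3569/3577) = +(3577/3569).
Reduce top mod 3569: now compute (8/3569).
Pull out 2^3: since 3569 ≡ 1 (mod 8), (2/3569) = +1, so (2/3569)^3 = +1.
Reached (1/3569) = 1. Collecting the sign flips along the way, the symbol is +1.

1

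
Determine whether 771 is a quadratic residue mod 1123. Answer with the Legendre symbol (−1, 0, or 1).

-1

Euler's criterion: (771/1123) ≡ 771^561 (mod 1123).
771^2 ≡ 374 (mod 1123)
771^4 ≡ 624 (mod 1123)
771^8 ≡ 818 (mod 1123)
771^16 ≡ 939 (mod 1123)
771^32 ≡ 166 (mod 1123)
771^64 ≡ 604 (mod 1123)
771^128 ≡ 964 (mod 1123)
771^256 ≡ 575 (mod 1123)
771^512 ≡ 463 (mod 1123)
771^561 = 771^(512+32+16+1) ≡ 1122 (mod 1123).
Result is 1122 ≡ −1, so (771/1123) = −1.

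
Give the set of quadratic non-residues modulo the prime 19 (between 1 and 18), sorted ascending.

Square k = 1,…,9 (k and 19−k give the same square):
1²=1, 2²=4, 3²=9, 4²=16, 5²≡6, 6²≡17, 7²≡11, 8²≡7, 9²≡5 (mod 19).
The residues are {1, 4, 5, 6, 7, 9, 11, 16, 17}; the non-residues are the remaining 9 nonzero classes.

2, 3, 8, 10, 12, 13, 14, 15, 18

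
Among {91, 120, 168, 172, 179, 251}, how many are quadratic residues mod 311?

(91/311) = +1 → QR.
(120/311) = +1 → QR.
(168/311) = +1 → QR.
(172/311) = -1 → non-residue.
(179/311) = +1 → QR.
(251/311) = -1 → non-residue.
Total quadratic residues among the 6: 4.

4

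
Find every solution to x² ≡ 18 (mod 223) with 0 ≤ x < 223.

45, 178

Since 223 ≡ 3 (mod 4), a square root of 18 is 18^((223+1)/4) = 18^56 mod 223.
Repeated squaring: 18^2≡101, 18^4≡166, 18^8≡127, 18^16≡73, 18^32≡200 (mod 223).
18^56 = 18^(32+16+8) ≡ 178 (mod 223).
Check: 178² = 31684 ≡ 18 (mod 223). The two roots are 45 and 178.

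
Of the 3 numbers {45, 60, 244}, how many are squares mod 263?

(45/263) = -1 → non-residue.
(60/263) = -1 → non-residue.
(244/263) = +1 → QR.
Total quadratic residues among the 3: 1.

1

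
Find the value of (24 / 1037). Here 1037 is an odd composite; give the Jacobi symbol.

1

Pull out 2^3: since 1037 ≡ 5 (mod 8), (2/1037) = -1, so (2/1037)^3 = -1.
Reciprocity: 3 ≡ 3 and 1037 ≡ 1 (mod 4), so (3/1037) = +(1037/3).
Reduce top mod 3: now compute (2/3).
Pull out 2: since 3 ≡ 3 (mod 8), (2/3) = -1.
Reached (1/3) = 1. Collecting the sign flips along the way, the symbol is +1.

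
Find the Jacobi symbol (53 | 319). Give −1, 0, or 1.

1

Reciprocity: 53 ≡ 1 and 319 ≡ 3 (mod 4), so (53/319) = +(319/53).
Reduce top mod 53: now compute (1/53).
Reached (1/53) = 1. Collecting the sign flips along the way, the symbol is +1.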